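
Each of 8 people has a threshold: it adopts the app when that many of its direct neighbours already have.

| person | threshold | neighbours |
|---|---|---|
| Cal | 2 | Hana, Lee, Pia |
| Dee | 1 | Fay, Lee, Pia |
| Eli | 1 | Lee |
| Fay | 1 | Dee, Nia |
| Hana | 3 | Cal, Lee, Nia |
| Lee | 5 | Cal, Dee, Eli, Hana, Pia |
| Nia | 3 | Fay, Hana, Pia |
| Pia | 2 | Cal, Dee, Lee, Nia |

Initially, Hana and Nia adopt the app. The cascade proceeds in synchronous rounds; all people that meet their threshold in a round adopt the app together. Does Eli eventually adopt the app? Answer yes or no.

no

Round 1 — Hana, Nia adopt the app (initial).
Round 2 — checking thresholds:
  Cal: 1 of 3 neighbours < 2, below threshold.
  Fay: 1 of 2 neighbours ≥ 1, adopts the app.
  Lee: 1 of 5 neighbours < 5, below threshold.
  Pia: 1 of 4 neighbours < 2, below threshold.
Round 3 — checking thresholds:
  Cal: 1 of 3 neighbours < 2, below threshold.
  Dee: 1 of 3 neighbours ≥ 1, adopts the app.
  Lee: 1 of 5 neighbours < 5, below threshold.
  Pia: 1 of 4 neighbours < 2, below threshold.
Round 4 — checking thresholds:
  Cal: 1 of 3 neighbours < 2, below threshold.
  Lee: 2 of 5 neighbours < 5, below threshold.
  Pia: 2 of 4 neighbours ≥ 2, adopts the app.
Round 5 — checking thresholds:
  Cal: 2 of 3 neighbours ≥ 2, adopts the app.
  Lee: 3 of 5 neighbours < 5, below threshold.
Round 6 — no new adoptions; cascade stops.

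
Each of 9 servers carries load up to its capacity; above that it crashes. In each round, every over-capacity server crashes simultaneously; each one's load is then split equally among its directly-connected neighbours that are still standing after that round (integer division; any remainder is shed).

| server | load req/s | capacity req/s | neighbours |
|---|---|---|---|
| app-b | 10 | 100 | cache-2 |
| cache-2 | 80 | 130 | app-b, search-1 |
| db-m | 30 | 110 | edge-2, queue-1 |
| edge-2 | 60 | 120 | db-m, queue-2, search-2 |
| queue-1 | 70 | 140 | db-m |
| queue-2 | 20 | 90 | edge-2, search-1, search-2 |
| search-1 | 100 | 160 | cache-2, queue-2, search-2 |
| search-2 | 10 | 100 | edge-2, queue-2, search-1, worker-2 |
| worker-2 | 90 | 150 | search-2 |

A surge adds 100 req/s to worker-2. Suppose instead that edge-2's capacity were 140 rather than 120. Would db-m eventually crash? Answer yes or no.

yes

With edge-2's capacity at 140:
Round 1 — worker-2 at 190 > 150. worker-2 crashes.
  worker-2 sheds 190 req/s to search-2: 190 each.
    search-2: 10+190 = 200 > 100
Round 2 — search-2 crashes.
  search-2 sheds 200 req/s to edge-2, queue-2, search-1: 66 each (2 lost).
    edge-2: 60+66 = 126 ≤ 140
    queue-2: 20+66 = 86 ≤ 90
    search-1: 100+66 = 166 > 160
Round 3 — search-1 crashes.
  search-1 sheds 166 req/s to cache-2, queue-2: 83 each.
    cache-2: 80+83 = 163 > 130
    queue-2: 86+83 = 169 > 90
Round 4 — cache-2, queue-2 crash.
  cache-2 sheds 163 req/s to app-b: 163 each.
    app-b: 10+163 = 173 > 100
  queue-2 sheds 169 req/s to edge-2: 169 each.
    edge-2: 126+169 = 295 > 140
Round 5 — app-b, edge-2 crash.
  app-b sheds 173 req/s: no online neighbours, lost.
  edge-2 sheds 295 req/s to db-m: 295 each.
    db-m: 30+295 = 325 > 110
Round 6 — db-m crashes.
  db-m sheds 325 req/s to queue-1: 325 each.
    queue-1: 70+325 = 395 > 140
Round 7 — queue-1 crashes.
  queue-1 sheds 395 req/s: no online neighbours, lost.
No further crashes.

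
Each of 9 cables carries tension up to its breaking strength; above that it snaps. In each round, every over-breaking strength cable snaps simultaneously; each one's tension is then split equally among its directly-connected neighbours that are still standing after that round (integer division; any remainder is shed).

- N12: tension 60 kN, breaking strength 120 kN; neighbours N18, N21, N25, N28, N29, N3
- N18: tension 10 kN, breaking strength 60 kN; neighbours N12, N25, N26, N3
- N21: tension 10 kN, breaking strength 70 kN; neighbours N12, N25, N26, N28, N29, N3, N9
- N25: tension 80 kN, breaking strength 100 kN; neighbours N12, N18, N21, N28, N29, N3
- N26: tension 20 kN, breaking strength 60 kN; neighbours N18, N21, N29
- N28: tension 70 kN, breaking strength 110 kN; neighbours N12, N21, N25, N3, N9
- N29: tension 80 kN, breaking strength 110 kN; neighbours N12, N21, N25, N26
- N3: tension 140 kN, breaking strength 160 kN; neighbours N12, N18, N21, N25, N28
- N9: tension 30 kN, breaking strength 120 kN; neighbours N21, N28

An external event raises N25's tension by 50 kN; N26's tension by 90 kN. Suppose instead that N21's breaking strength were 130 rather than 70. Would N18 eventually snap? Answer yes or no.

With N21's breaking strength at 130:
Round 1 — N25 at 130 > 100; N26 at 110 > 60. N25, N26 snap.
  N25 sheds 130 kN to N12, N18, N21, N28, N29, N3: 21 each (4 lost).
    N12: 60+21 = 81 ≤ 120
    N18: 10+21 = 31 ≤ 60
    N21: 10+21 = 31 ≤ 130
    N28: 70+21 = 91 ≤ 110
    N29: 80+21 = 101 ≤ 110
    N3: 140+21 = 161 > 160
  N26 sheds 110 kN to N18, N21, N29: 36 each (2 lost).
    N18: 31+36 = 67 > 60
    N21: 31+36 = 67 ≤ 130
    N29: 101+36 = 137 > 110
Round 2 — N18, N29, N3 snap.
  N18 sheds 67 kN to N12: 67 each.
    N12: 81+67 = 148 > 120
  N29 sheds 137 kN to N12, N21: 68 each (1 lost).
    N12: 148+68 = 216 > 120
    N21: 67+68 = 135 > 130
  N3 sheds 161 kN to N12, N21, N28: 53 each (2 lost).
    N12: 216+53 = 269 > 120
    N21: 135+53 = 188 > 130
    N28: 91+53 = 144 > 110
Round 3 — N12, N21, N28 snap.
  N12 sheds 269 kN: no online neighbours, lost.
  N21 sheds 188 kN to N9: 188 each.
    N9: 30+188 = 218 > 120
  N28 sheds 144 kN to N9: 144 each.
    N9: 218+144 = 362 > 120
Round 4 — N9 snaps.
  N9 sheds 362 kN: no online neighbours, lost.
No further breaks.

yes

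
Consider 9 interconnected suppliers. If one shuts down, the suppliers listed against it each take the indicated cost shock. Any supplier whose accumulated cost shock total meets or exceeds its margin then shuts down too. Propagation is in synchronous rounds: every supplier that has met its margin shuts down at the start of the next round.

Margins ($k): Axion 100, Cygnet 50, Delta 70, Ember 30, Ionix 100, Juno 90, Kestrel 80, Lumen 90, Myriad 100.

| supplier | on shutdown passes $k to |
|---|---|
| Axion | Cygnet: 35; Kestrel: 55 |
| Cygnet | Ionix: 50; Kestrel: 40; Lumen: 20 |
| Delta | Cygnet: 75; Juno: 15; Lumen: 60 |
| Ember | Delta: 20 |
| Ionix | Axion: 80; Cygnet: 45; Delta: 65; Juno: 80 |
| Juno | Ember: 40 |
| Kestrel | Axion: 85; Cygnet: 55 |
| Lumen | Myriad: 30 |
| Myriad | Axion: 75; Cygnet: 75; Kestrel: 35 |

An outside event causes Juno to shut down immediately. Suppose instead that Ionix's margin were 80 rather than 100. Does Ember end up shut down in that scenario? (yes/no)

yes

With Ionix's margin at 80:
Round 1 — Juno shuts down (initial).
  Ember: +40 → 40 ≥ 30
Round 2 — Ember shuts down.
  Delta: +20 → 20 < 70
No further shutdowns.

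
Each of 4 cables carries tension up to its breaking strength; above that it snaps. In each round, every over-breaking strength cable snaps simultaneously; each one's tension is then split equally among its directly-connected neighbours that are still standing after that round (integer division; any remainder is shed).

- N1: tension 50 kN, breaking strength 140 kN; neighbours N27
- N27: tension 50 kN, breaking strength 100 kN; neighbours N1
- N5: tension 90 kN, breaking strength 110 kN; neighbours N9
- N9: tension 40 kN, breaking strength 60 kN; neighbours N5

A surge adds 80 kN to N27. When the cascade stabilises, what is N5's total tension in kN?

90

Round 1 — N27 at 130 > 100. N27 snaps.
  N27 sheds 130 kN to N1: 130 each.
    N1: 50+130 = 180 > 140
Round 2 — N1 snaps.
  N1 sheds 180 kN: no online neighbours, lost.
No further breaks.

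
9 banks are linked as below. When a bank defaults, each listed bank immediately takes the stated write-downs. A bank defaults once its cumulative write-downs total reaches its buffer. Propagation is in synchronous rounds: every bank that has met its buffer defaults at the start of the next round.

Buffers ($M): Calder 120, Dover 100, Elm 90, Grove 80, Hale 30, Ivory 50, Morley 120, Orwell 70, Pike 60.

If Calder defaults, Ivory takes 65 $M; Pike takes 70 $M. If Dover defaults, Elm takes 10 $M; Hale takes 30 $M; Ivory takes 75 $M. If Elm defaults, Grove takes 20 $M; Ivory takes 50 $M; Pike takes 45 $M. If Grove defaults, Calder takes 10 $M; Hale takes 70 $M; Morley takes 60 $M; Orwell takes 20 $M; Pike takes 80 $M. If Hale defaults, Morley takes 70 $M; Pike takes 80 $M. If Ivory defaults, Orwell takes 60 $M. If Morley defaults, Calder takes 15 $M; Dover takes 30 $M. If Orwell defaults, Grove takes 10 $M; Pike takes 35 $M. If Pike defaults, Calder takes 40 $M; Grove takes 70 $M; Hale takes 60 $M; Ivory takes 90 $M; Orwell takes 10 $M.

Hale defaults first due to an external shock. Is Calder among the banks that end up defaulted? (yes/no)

Round 1 — Hale defaults (initial).
  Morley: +70 → 70 < 120
  Pike: +80 → 80 ≥ 60
Round 2 — Pike defaults.
  Calder: +40 → 40 < 120
  Grove: +70 → 70 < 80
  Ivory: +90 → 90 ≥ 50
  Orwell: +10 → 10 < 70
Round 3 — Ivory defaults.
  Orwell: +60 → 70 ≥ 70
Round 4 — Orwell defaults.
  Grove: +10 → 80 ≥ 80
Round 5 — Grove defaults.
  Calder: +10 → 50 < 120
  Morley: +60 → 130 ≥ 120
Round 6 — Morley defaults.
  Calder: +15 → 65 < 120
  Dover: +30 → 30 < 100
No further defaults.

no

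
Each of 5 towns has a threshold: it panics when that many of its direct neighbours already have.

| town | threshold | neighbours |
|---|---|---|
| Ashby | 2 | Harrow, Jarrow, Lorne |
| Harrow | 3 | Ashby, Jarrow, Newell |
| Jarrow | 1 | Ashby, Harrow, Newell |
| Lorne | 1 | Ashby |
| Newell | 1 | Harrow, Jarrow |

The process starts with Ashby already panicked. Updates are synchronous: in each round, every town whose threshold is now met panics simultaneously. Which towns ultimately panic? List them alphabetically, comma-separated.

Ashby, Harrow, Jarrow, Lorne, Newell

Round 1 — Ashby panics (initial).
Round 2 — checking thresholds:
  Harrow: 1 of 3 neighbours < 3, not yet.
  Jarrow: 1 of 3 neighbours ≥ 1, panics.
  Lorne: 1 of 1 neighbours ≥ 1, panics.
Round 3 — checking thresholds:
  Harrow: 2 of 3 neighbours < 3, not yet.
  Newell: 1 of 2 neighbours ≥ 1, panics.
Round 4 — checking thresholds:
  Harrow: 3 of 3 neighbours ≥ 3, panics.
Round 5 — no new panics; cascade stops.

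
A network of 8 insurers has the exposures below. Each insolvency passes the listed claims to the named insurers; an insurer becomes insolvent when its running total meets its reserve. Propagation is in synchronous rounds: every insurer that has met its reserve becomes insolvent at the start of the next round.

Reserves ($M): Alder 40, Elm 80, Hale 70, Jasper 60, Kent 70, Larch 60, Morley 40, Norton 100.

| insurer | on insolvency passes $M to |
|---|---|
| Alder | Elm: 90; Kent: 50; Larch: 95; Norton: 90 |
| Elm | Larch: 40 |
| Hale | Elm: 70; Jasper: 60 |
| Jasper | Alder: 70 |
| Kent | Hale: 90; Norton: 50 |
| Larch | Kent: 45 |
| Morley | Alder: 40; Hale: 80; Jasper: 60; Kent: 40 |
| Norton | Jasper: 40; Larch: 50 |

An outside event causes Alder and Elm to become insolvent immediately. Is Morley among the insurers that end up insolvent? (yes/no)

no

Round 1 — Alder, Elm become insolvent (initial).
  Kent: +50 → 50 < 70
  Larch: +95+40 → 135 ≥ 60
  Norton: +90 → 90 < 100
Round 2 — Larch becomes insolvent.
  Kent: +45 → 95 ≥ 70
Round 3 — Kent becomes insolvent.
  Hale: +90 → 90 ≥ 70
  Norton: +50 → 140 ≥ 100
Round 4 — Hale, Norton become insolvent.
  Jasper: +60+40 → 100 ≥ 60
Round 5 — Jasper becomes insolvent.
No further insolvencies.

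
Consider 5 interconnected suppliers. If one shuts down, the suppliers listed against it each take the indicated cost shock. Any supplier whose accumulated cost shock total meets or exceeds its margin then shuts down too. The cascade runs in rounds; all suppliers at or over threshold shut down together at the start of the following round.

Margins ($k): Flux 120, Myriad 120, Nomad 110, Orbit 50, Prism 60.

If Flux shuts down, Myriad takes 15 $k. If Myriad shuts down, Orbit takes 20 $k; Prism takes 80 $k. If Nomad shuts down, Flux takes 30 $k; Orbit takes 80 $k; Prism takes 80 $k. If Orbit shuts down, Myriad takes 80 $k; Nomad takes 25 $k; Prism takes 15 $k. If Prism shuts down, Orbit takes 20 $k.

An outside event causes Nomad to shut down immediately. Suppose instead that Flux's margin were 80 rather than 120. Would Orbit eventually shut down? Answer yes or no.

With Flux's margin at 80:
Round 1 — Nomad shuts down (initial).
  Flux: +30 → 30 < 80
  Orbit: +80 → 80 ≥ 50
  Prism: +80 → 80 ≥ 60
Round 2 — Orbit, Prism shut down.
  Myriad: +80 → 80 < 120
No further shutdowns.

yes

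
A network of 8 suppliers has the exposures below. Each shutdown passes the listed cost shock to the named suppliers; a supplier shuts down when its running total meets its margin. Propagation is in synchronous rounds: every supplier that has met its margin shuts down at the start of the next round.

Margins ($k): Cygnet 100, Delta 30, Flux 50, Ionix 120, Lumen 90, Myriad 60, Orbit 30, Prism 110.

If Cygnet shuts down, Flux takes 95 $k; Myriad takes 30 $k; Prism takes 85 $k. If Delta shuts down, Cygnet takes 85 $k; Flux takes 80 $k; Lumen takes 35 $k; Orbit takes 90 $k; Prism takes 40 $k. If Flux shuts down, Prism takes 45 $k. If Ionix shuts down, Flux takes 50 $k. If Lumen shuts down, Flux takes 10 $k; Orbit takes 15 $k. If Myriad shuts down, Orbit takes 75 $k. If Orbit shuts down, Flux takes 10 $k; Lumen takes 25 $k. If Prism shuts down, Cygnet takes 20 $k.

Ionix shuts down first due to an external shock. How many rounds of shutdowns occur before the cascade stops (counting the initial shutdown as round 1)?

2

Round 1 — Ionix shuts down (initial).
  Flux: +50 → 50 ≥ 50
Round 2 — Flux shuts down.
  Prism: +45 → 45 < 110
No further shutdowns.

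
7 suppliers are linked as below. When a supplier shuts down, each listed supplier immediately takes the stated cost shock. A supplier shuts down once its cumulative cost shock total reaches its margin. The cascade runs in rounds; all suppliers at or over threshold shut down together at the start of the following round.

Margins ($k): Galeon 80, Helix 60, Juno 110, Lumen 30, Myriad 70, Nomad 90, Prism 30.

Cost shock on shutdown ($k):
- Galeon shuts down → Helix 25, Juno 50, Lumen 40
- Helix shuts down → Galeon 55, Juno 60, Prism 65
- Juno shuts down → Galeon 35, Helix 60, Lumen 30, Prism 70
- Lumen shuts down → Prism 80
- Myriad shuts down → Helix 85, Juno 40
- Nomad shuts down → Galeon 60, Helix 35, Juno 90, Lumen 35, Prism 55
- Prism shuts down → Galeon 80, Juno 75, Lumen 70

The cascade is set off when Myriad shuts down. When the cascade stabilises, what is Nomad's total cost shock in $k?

0

Round 1 — Myriad shuts down (initial).
  Helix: +85 → 85 ≥ 60
  Juno: +40 → 40 < 110
Round 2 — Helix shuts down.
  Galeon: +55 → 55 < 80
  Juno: +60 → 100 < 110
  Prism: +65 → 65 ≥ 30
Round 3 — Prism shuts down.
  Galeon: +80 → 135 ≥ 80
  Juno: +75 → 175 ≥ 110
  Lumen: +70 → 70 ≥ 30
Round 4 — Galeon, Juno, Lumen shut down.
No further shutdowns.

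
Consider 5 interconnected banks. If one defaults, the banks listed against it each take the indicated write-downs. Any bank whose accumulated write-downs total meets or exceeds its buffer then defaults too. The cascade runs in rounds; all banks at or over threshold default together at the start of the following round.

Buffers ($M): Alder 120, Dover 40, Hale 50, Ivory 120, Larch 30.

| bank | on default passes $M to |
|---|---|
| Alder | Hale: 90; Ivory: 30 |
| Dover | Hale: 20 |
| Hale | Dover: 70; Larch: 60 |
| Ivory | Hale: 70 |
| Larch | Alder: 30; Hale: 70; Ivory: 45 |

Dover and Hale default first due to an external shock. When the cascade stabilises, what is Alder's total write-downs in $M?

Round 1 — Dover, Hale default (initial).
  Larch: +60 → 60 ≥ 30
Round 2 — Larch defaults.
  Alder: +30 → 30 < 120
  Ivory: +45 → 45 < 120
No further defaults.

30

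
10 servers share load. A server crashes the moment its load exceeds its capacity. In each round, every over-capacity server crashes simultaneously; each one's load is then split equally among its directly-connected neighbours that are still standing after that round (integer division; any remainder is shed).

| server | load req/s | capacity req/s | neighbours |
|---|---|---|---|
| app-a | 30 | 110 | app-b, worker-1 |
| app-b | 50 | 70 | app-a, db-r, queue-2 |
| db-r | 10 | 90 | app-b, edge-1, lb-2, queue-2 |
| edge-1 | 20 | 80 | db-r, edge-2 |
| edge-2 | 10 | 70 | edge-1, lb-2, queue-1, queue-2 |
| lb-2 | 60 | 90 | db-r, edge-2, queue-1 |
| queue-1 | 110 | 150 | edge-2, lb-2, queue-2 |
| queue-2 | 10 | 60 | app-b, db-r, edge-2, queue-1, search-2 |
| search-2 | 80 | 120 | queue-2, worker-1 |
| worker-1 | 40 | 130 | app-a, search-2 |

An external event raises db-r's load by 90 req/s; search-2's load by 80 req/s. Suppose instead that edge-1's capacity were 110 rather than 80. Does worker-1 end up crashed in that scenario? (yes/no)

no

With edge-1's capacity at 110:
Round 1 — db-r at 100 > 90; search-2 at 160 > 120. db-r, search-2 crash.
  db-r sheds 100 req/s to app-b, edge-1, lb-2, queue-2: 25 each.
    app-b: 50+25 = 75 > 70
    edge-1: 20+25 = 45 ≤ 110
    lb-2: 60+25 = 85 ≤ 90
    queue-2: 10+25 = 35 ≤ 60
  search-2 sheds 160 req/s to queue-2, worker-1: 80 each.
    queue-2: 35+80 = 115 > 60
    worker-1: 40+80 = 120 ≤ 130
Round 2 — app-b, queue-2 crash.
  app-b sheds 75 req/s to app-a: 75 each.
    app-a: 30+75 = 105 ≤ 110
  queue-2 sheds 115 req/s to edge-2, queue-1: 57 each (1 lost).
    edge-2: 10+57 = 67 ≤ 70
    queue-1: 110+57 = 167 > 150
Round 3 — queue-1 crashes.
  queue-1 sheds 167 req/s to edge-2, lb-2: 83 each (1 lost).
    edge-2: 67+83 = 150 > 70
    lb-2: 85+83 = 168 > 90
Round 4 — edge-2, lb-2 crash.
  edge-2 sheds 150 req/s to edge-1: 150 each.
    edge-1: 45+150 = 195 > 110
  lb-2 sheds 168 req/s: no online neighbours, lost.
Round 5 — edge-1 crashes.
  edge-1 sheds 195 req/s: no online neighbours, lost.
No further crashes.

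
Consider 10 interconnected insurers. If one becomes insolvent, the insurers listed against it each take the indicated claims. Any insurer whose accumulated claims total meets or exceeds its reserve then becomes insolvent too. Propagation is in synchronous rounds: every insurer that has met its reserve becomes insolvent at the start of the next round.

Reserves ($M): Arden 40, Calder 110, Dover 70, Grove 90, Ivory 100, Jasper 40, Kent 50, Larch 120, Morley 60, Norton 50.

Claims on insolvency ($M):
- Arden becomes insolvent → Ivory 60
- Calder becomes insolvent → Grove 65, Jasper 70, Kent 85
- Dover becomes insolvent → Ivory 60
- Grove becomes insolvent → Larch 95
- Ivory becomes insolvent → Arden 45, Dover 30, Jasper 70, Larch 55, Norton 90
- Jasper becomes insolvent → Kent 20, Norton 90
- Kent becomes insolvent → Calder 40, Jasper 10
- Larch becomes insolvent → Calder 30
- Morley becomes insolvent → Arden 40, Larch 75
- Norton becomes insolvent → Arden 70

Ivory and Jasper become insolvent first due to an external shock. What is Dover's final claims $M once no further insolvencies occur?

30

Round 1 — Ivory, Jasper become insolvent (initial).
  Arden: +45 → 45 ≥ 40
  Dover: +30 → 30 < 70
  Kent: +20 → 20 < 50
  Larch: +55 → 55 < 120
  Norton: +90+90 → 180 ≥ 50
Round 2 — Arden, Norton become insolvent.
No further insolvencies.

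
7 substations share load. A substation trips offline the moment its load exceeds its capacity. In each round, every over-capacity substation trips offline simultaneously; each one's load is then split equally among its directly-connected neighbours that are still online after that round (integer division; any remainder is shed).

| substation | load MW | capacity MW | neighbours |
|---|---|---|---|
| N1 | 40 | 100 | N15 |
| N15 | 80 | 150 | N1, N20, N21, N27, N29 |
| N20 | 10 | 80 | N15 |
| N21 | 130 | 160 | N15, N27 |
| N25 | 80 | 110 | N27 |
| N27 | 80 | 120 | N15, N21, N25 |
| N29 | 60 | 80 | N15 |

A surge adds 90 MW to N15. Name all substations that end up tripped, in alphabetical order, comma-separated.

N15, N21, N25, N27, N29

Round 1 — N15 at 170 > 150. N15 trips offline.
  N15 sheds 170 MW to N1, N20, N21, N27, N29: 34 each.
    N1: 40+34 = 74 ≤ 100
    N20: 10+34 = 44 ≤ 80
    N21: 130+34 = 164 > 160
    N27: 80+34 = 114 ≤ 120
    N29: 60+34 = 94 > 80
Round 2 — N21, N29 trip offline.
  N21 sheds 164 MW to N27: 164 each.
    N27: 114+164 = 278 > 120
  N29 sheds 94 MW: no online neighbours, lost.
Round 3 — N27 trips offline.
  N27 sheds 278 MW to N25: 278 each.
    N25: 80+278 = 358 > 110
Round 4 — N25 trips offline.
  N25 sheds 358 MW: no online neighbours, lost.
No further trips.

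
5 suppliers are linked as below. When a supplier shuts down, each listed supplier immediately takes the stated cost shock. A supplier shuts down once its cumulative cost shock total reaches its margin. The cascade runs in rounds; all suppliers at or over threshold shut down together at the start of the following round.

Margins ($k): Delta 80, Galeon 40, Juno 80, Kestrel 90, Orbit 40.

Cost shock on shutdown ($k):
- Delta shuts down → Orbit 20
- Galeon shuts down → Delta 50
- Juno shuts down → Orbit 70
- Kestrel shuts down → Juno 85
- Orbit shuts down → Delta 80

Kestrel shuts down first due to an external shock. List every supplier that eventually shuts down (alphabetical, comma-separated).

Delta, Juno, Kestrel, Orbit

Round 1 — Kestrel shuts down (initial).
  Juno: +85 → 85 ≥ 80
Round 2 — Juno shuts down.
  Orbit: +70 → 70 ≥ 40
Round 3 — Orbit shuts down.
  Delta: +80 → 80 ≥ 80
Round 4 — Delta shuts down.
No further shutdowns.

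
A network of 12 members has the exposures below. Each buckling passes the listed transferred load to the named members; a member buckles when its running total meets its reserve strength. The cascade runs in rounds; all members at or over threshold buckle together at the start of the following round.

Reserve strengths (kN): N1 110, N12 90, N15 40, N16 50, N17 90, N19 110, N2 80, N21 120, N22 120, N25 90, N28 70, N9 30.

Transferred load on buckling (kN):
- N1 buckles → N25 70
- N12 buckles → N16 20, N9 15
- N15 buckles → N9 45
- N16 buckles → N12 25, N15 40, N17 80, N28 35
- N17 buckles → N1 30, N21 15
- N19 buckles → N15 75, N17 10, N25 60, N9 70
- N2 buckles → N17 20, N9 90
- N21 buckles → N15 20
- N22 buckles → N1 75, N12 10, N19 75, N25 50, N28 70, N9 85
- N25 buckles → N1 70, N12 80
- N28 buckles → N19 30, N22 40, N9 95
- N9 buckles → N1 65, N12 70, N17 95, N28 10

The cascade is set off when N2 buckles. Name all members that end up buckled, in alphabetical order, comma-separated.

N17, N2, N9

Round 1 — N2 buckles (initial).
  N17: +20 → 20 < 90
  N9: +90 → 90 ≥ 30
Round 2 — N9 buckles.
  N1: +65 → 65 < 110
  N12: +70 → 70 < 90
  N17: +95 → 115 ≥ 90
  N28: +10 → 10 < 70
Round 3 — N17 buckles.
  N1: +30 → 95 < 110
  N21: +15 → 15 < 120
No further bucklings.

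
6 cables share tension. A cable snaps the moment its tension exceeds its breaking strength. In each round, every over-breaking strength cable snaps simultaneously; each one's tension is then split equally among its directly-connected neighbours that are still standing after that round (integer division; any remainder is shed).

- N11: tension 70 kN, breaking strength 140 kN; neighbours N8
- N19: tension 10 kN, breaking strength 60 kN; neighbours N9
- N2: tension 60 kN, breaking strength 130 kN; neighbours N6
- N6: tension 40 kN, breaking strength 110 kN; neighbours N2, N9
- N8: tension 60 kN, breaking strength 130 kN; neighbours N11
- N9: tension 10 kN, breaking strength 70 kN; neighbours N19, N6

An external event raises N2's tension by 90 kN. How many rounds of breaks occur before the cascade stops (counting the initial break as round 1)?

4

Round 1 — N2 at 150 > 130. N2 snaps.
  N2 sheds 150 kN to N6: 150 each.
    N6: 40+150 = 190 > 110
Round 2 — N6 snaps.
  N6 sheds 190 kN to N9: 190 each.
    N9: 10+190 = 200 > 70
Round 3 — N9 snaps.
  N9 sheds 200 kN to N19: 200 each.
    N19: 10+200 = 210 > 60
Round 4 — N19 snaps.
  N19 sheds 210 kN: no online neighbours, lost.
No further breaks.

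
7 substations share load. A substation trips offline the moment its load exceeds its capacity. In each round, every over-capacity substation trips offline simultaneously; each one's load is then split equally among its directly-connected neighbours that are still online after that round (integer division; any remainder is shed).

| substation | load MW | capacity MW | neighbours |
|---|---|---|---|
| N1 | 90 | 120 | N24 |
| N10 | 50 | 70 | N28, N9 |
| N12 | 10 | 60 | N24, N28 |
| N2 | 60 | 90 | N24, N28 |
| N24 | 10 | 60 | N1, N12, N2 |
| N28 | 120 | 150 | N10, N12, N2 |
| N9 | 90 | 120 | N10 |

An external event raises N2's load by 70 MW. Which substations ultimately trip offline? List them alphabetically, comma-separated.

N1, N10, N12, N2, N24, N28, N9

Round 1 — N2 at 130 > 90. N2 trips offline.
  N2 sheds 130 MW to N24, N28: 65 each.
    N24: 10+65 = 75 > 60
    N28: 120+65 = 185 > 150
Round 2 — N24, N28 trip offline.
  N24 sheds 75 MW to N1, N12: 37 each (1 lost).
    N1: 90+37 = 127 > 120
    N12: 10+37 = 47 ≤ 60
  N28 sheds 185 MW to N10, N12: 92 each (1 lost).
    N10: 50+92 = 142 > 70
    N12: 47+92 = 139 > 60
Round 3 — N1, N10, N12 trip offline.
  N1 sheds 127 MW: no online neighbours, lost.
  N10 sheds 142 MW to N9: 142 each.
    N9: 90+142 = 232 > 120
  N12 sheds 139 MW: no online neighbours, lost.
Round 4 — N9 trips offline.
  N9 sheds 232 MW: no online neighbours, lost.
No further trips.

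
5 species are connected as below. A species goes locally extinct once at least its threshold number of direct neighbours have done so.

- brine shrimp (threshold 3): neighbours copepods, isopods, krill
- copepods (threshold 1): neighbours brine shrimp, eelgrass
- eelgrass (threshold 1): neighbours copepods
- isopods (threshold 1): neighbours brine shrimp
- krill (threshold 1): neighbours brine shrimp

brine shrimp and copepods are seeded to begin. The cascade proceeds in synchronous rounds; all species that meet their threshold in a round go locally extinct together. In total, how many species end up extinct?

5

Round 1 — brine shrimp, copepods go locally extinct (initial).
Round 2 — checking thresholds:
  eelgrass: 1 of 1 neighbours ≥ 1, goes locally extinct.
  isopods: 1 of 1 neighbours ≥ 1, goes locally extinct.
  krill: 1 of 1 neighbours ≥ 1, goes locally extinct.
Round 3 — no new extinctions; cascade stops.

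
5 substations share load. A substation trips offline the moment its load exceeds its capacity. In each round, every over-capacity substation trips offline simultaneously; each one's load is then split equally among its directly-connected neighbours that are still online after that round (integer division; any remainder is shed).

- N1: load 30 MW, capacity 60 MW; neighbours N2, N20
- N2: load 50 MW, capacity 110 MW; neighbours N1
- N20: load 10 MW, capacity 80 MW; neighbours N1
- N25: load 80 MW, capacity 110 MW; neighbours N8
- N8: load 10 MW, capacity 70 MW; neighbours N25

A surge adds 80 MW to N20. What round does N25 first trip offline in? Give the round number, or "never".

never

Round 1 — N20 at 90 > 80. N20 trips offline.
  N20 sheds 90 MW to N1: 90 each.
    N1: 30+90 = 120 > 60
Round 2 — N1 trips offline.
  N1 sheds 120 MW to N2: 120 each.
    N2: 50+120 = 170 > 110
Round 3 — N2 trips offline.
  N2 sheds 170 MW: no online neighbours, lost.
No further trips.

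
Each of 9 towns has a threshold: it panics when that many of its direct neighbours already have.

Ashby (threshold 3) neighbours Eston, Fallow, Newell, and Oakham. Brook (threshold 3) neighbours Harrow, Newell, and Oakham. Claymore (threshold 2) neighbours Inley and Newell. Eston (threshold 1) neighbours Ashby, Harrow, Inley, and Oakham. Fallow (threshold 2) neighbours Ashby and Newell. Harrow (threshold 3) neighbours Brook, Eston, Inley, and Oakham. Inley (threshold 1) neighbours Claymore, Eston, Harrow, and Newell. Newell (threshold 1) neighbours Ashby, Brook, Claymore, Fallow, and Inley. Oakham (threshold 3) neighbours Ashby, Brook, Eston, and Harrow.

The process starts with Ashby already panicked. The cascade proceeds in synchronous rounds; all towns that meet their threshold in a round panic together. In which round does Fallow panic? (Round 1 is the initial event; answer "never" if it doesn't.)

3

Round 1 — Ashby panics (initial).
Round 2 — checking thresholds:
  Eston: 1 of 4 neighbours ≥ 1, panics.
  Fallow: 1 of 2 neighbours < 2, not yet.
  Newell: 1 of 5 neighbours ≥ 1, panics.
  Oakham: 1 of 4 neighbours < 3, not yet.
Round 3 — checking thresholds:
  Brook: 1 of 3 neighbours < 3, not yet.
  Claymore: 1 of 2 neighbours < 2, not yet.
  Fallow: 2 of 2 neighbours ≥ 2, panics.
  Harrow: 1 of 4 neighbours < 3, not yet.
  Inley: 2 of 4 neighbours ≥ 1, panics.
  Oakham: 2 of 4 neighbours < 3, not yet.
Round 4 — checking thresholds:
  Brook: 1 of 3 neighbours < 3, not yet.
  Claymore: 2 of 2 neighbours ≥ 2, panics.
  Harrow: 2 of 4 neighbours < 3, not yet.
  Oakham: 2 of 4 neighbours < 3, not yet.
Round 5 — no new panics; cascade stops.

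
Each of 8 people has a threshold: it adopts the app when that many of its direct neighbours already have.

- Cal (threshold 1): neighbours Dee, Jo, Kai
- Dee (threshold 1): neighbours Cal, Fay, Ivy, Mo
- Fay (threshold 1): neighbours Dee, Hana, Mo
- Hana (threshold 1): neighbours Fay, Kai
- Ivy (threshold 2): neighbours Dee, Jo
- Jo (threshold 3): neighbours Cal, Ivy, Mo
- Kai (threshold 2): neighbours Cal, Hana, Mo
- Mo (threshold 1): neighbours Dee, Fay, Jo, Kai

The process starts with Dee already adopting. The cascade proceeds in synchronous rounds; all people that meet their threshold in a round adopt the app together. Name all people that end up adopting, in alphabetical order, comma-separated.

Round 1 — Dee adopts the app (initial).
Round 2 — checking thresholds:
  Cal: 1 of 3 neighbours ≥ 1, adopts the app.
  Fay: 1 of 3 neighbours ≥ 1, adopts the app.
  Ivy: 1 of 2 neighbours < 2, below threshold.
  Mo: 1 of 4 neighbours ≥ 1, adopts the app.
Round 3 — checking thresholds:
  Hana: 1 of 2 neighbours ≥ 1, adopts the app.
  Ivy: 1 of 2 neighbours < 2, below threshold.
  Jo: 2 of 3 neighbours < 3, below threshold.
  Kai: 2 of 3 neighbours ≥ 2, adopts the app.
Round 4 — no new adoptions; cascade stops.

Cal, Dee, Fay, Hana, Kai, Mo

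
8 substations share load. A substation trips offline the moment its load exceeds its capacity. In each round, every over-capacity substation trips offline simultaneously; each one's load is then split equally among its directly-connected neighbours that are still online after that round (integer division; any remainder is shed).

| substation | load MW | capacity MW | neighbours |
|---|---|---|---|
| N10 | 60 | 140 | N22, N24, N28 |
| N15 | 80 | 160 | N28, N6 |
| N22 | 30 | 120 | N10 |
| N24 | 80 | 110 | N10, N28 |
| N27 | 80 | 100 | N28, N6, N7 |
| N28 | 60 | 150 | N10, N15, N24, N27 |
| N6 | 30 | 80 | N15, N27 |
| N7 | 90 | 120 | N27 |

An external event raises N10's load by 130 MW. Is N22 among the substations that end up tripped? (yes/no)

no

Round 1 — N10 at 190 > 140. N10 trips offline.
  N10 sheds 190 MW to N22, N24, N28: 63 each (1 lost).
    N22: 30+63 = 93 ≤ 120
    N24: 80+63 = 143 > 110
    N28: 60+63 = 123 ≤ 150
Round 2 — N24 trips offline.
  N24 sheds 143 MW to N28: 143 each.
    N28: 123+143 = 266 > 150
Round 3 — N28 trips offline.
  N28 sheds 266 MW to N15, N27: 133 each.
    N15: 80+133 = 213 > 160
    N27: 80+133 = 213 > 100
Round 4 — N15, N27 trip offline.
  N15 sheds 213 MW to N6: 213 each.
    N6: 30+213 = 243 > 80
  N27 sheds 213 MW to N6, N7: 106 each (1 lost).
    N6: 243+106 = 349 > 80
    N7: 90+106 = 196 > 120
Round 5 — N6, N7 trip offline.
  N6 sheds 349 MW: no online neighbours, lost.
  N7 sheds 196 MW: no online neighbours, lost.
No further trips.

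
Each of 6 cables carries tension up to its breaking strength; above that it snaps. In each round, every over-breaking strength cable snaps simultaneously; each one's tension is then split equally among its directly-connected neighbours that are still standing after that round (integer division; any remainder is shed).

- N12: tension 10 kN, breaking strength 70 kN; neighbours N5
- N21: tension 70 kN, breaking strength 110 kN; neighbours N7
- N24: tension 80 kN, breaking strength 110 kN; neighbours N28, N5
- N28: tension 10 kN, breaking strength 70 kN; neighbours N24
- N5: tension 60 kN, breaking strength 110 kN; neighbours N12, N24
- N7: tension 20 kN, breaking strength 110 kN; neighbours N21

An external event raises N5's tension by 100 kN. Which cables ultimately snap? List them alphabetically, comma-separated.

N12, N24, N28, N5

Round 1 — N5 at 160 > 110. N5 snaps.
  N5 sheds 160 kN to N12, N24: 80 each.
    N12: 10+80 = 90 > 70
    N24: 80+80 = 160 > 110
Round 2 — N12, N24 snap.
  N12 sheds 90 kN: no online neighbours, lost.
  N24 sheds 160 kN to N28: 160 each.
    N28: 10+160 = 170 > 70
Round 3 — N28 snaps.
  N28 sheds 170 kN: no online neighbours, lost.
No further breaks.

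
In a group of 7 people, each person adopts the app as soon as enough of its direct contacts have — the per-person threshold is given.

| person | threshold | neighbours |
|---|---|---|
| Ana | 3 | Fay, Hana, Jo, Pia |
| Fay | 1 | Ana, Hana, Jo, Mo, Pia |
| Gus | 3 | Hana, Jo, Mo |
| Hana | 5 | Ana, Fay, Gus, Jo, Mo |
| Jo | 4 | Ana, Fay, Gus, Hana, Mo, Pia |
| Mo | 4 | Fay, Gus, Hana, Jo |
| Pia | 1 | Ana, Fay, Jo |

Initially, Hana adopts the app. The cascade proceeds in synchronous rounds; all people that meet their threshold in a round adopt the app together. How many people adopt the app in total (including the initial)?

Round 1 — Hana adopts the app (initial).
Round 2 — checking thresholds:
  Ana: 1 of 4 neighbours < 3, holds.
  Fay: 1 of 5 neighbours ≥ 1, adopts the app.
  Gus: 1 of 3 neighbours < 3, holds.
  Jo: 1 of 6 neighbours < 4, holds.
  Mo: 1 of 4 neighbours < 4, holds.
Round 3 — checking thresholds:
  Ana: 2 of 4 neighbours < 3, holds.
  Gus: 1 of 3 neighbours < 3, holds.
  Jo: 2 of 6 neighbours < 4, holds.
  Mo: 2 of 4 neighbours < 4, holds.
  Pia: 1 of 3 neighbours ≥ 1, adopts the app.
Round 4 — checking thresholds:
  Ana: 3 of 4 neighbours ≥ 3, adopts the app.
  Gus: 1 of 3 neighbours < 3, holds.
  Jo: 3 of 6 neighbours < 4, holds.
  Mo: 2 of 4 neighbours < 4, holds.
Round 5 — checking thresholds:
  Gus: 1 of 3 neighbours < 3, holds.
  Jo: 4 of 6 neighbours ≥ 4, adopts the app.
  Mo: 2 of 4 neighbours < 4, holds.
Round 6 — no new adoptions; cascade stops.

5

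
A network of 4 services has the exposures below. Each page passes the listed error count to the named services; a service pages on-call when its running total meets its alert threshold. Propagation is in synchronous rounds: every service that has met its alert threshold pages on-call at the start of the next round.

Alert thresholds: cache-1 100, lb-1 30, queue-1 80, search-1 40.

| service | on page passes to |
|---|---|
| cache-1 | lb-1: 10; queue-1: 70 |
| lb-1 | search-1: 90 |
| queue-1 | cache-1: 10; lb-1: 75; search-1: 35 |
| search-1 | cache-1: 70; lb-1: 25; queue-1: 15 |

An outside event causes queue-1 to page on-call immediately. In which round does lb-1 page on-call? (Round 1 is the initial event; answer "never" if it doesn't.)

2

Round 1 — queue-1 pages on-call (initial).
  cache-1: +10 → 10 < 100
  lb-1: +75 → 75 ≥ 30
  search-1: +35 → 35 < 40
Round 2 — lb-1 pages on-call.
  search-1: +90 → 125 ≥ 40
Round 3 — search-1 pages on-call.
  cache-1: +70 → 80 < 100
No further pages.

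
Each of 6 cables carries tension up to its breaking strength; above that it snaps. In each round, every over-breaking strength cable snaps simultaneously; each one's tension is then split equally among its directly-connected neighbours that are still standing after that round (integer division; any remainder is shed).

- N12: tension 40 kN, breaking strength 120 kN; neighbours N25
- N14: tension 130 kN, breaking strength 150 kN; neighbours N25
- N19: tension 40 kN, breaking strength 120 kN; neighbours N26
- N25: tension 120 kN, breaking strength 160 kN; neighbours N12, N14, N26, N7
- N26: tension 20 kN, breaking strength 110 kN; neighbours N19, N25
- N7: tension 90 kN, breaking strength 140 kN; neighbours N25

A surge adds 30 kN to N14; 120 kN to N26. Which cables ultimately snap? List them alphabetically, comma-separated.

Round 1 — N14 at 160 > 150; N26 at 140 > 110. N14, N26 snap.
  N14 sheds 160 kN to N25: 160 each.
    N25: 120+160 = 280 > 160
  N26 sheds 140 kN to N19, N25: 70 each.
    N19: 40+70 = 110 ≤ 120
    N25: 280+70 = 350 > 160
Round 2 — N25 snaps.
  N25 sheds 350 kN to N12, N7: 175 each.
    N12: 40+175 = 215 > 120
    N7: 90+175 = 265 > 140
Round 3 — N12, N7 snap.
  N12 sheds 215 kN: no online neighbours, lost.
  N7 sheds 265 kN: no online neighbours, lost.
No further breaks.

N12, N14, N25, N26, N7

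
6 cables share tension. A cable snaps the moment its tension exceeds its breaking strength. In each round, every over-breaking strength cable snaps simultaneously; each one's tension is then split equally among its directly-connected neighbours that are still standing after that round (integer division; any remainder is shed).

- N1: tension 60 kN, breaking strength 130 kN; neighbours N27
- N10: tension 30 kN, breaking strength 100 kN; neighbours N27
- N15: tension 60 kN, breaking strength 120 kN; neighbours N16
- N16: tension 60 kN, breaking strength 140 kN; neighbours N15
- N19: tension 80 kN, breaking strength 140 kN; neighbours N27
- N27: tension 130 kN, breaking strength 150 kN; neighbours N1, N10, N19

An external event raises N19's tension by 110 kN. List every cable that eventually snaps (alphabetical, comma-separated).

N1, N10, N19, N27

Round 1 — N19 at 190 > 140. N19 snaps.
  N19 sheds 190 kN to N27: 190 each.
    N27: 130+190 = 320 > 150
Round 2 — N27 snaps.
  N27 sheds 320 kN to N1, N10: 160 each.
    N1: 60+160 = 220 > 130
    N10: 30+160 = 190 > 100
Round 3 — N1, N10 snap.
  N1 sheds 220 kN: no online neighbours, lost.
  N10 sheds 190 kN: no online neighbours, lost.
No further breaks.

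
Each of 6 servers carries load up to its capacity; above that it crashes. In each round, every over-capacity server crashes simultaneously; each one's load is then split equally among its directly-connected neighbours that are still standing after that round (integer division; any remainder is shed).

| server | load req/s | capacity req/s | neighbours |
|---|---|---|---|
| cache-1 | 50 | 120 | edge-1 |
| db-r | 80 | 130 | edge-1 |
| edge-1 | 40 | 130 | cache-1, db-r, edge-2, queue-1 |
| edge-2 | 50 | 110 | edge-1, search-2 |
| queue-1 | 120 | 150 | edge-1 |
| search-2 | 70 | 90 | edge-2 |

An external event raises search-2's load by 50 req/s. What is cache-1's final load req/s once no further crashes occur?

Round 1 — search-2 at 120 > 90. search-2 crashes.
  search-2 sheds 120 req/s to edge-2: 120 each.
    edge-2: 50+120 = 170 > 110
Round 2 — edge-2 crashes.
  edge-2 sheds 170 req/s to edge-1: 170 each.
    edge-1: 40+170 = 210 > 130
Round 3 — edge-1 crashes.
  edge-1 sheds 210 req/s to cache-1, db-r, queue-1: 70 each.
    cache-1: 50+70 = 120 ≤ 120
    db-r: 80+70 = 150 > 130
    queue-1: 120+70 = 190 > 150
Round 4 — db-r, queue-1 crash.
  db-r sheds 150 req/s: no online neighbours, lost.
  queue-1 sheds 190 req/s: no online neighbours, lost.
No further crashes.

120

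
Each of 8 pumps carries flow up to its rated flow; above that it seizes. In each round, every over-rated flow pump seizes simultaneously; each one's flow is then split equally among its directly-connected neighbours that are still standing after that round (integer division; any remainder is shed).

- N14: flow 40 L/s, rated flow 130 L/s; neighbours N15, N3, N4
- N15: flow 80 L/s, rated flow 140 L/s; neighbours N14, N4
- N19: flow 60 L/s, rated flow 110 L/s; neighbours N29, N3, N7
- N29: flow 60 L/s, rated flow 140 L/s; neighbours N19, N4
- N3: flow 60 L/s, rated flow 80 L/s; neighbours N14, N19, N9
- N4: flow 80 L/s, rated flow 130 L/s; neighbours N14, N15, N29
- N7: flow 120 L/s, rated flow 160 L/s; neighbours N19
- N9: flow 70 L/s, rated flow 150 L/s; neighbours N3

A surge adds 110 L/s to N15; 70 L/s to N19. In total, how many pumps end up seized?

Round 1 — N15 at 190 > 140; N19 at 130 > 110. N15, N19 seize.
  N15 sheds 190 L/s to N14, N4: 95 each.
    N14: 40+95 = 135 > 130
    N4: 80+95 = 175 > 130
  N19 sheds 130 L/s to N29, N3, N7: 43 each (1 lost).
    N29: 60+43 = 103 ≤ 140
    N3: 60+43 = 103 > 80
    N7: 120+43 = 163 > 160
Round 2 — N14, N3, N4, N7 seize.
  N14 sheds 135 L/s: no online neighbours, lost.
  N3 sheds 103 L/s to N9: 103 each.
    N9: 70+103 = 173 > 150
  N4 sheds 175 L/s to N29: 175 each.
    N29: 103+175 = 278 > 140
  N7 sheds 163 L/s: no online neighbours, lost.
Round 3 — N29, N9 seize.
  N29 sheds 278 L/s: no online neighbours, lost.
  N9 sheds 173 L/s: no online neighbours, lost.
No further seizures.

8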